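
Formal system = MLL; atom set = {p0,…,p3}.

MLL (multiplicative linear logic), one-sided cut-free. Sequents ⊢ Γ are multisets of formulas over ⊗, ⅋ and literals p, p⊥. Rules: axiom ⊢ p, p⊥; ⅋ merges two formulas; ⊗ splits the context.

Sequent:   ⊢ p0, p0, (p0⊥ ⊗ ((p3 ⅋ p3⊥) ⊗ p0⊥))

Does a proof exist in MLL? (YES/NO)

Derivation (root first):
[⊗]  ⊢ p0, p0, (p0⊥ ⊗ ((p3 ⅋ p3⊥) ⊗ p0⊥))
  [Ax]  ⊢ p0, p0⊥
  [⊗]  ⊢ p0, ((p3 ⅋ p3⊥) ⊗ p0⊥)
    [⅋]  ⊢ (p3 ⅋ p3⊥)
      [Ax]  ⊢ p3, p3⊥
    [Ax]  ⊢ p0, p0⊥

Result: YES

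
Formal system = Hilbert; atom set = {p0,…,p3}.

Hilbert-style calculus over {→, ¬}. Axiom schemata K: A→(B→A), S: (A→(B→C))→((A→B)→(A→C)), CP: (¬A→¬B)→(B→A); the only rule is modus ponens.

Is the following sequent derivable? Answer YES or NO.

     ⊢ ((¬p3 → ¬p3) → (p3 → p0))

Truth-table refutation:
  v=0000: Γ:[] Δ:[((¬p3 → ¬p3) → (p3 → p0))=T] refutes=False
  v=0001: Γ:[] Δ:[((¬p3 → ¬p3) → (p3 → p0))=F] refutes=True  ← countermodel

Result: NO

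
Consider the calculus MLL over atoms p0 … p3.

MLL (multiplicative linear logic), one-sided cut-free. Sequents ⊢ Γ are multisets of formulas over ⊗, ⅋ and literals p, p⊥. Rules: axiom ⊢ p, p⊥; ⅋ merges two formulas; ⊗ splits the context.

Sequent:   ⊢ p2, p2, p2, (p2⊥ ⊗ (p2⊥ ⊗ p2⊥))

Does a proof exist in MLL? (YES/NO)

Derivation trace:
[⊗]  ⊢ p2, p2, p2, (p2⊥ ⊗ (p2⊥ ⊗ p2⊥))
  [Ax]  ⊢ p2, p2⊥
  [⊗]  ⊢ p2, p2, (p2⊥ ⊗ p2⊥)
    [Ax]  ⊢ p2, p2⊥
    [Ax]  ⊢ p2, p2⊥

Result: YES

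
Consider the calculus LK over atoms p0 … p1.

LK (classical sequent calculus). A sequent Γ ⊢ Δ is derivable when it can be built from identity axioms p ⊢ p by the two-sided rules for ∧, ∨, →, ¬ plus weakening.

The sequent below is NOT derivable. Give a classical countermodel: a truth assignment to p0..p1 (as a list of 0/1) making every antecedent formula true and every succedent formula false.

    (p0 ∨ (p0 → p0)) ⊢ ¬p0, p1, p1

Enumerate valuations to refute Γ ⊢ Δ:
  v=00: Γ:[(p0 ∨ (p0 → p0))=T] Δ:[¬p0=T, p1=F, p1=F] refutes=False
  v=01: Γ:[(p0 ∨ (p0 → p0))=T] Δ:[¬p0=T, p1=T, p1=T] refutes=False
  v=10: Γ:[(p0 ∨ (p0 → p0))=T] Δ:[¬p0=F, p1=F, p1=F] refutes=True  ← countermodel

Result: [1, 0]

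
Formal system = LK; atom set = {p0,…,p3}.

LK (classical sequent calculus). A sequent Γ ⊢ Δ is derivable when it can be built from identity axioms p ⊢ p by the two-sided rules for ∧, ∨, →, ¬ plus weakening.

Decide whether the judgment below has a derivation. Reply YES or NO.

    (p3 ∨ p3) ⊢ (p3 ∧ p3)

Derivation (root first):
[∧R] (p3 ∨ p3) ⊢ (p3 ∧ p3)
  [∨L] (p3 ∨ p3) ⊢ p3
    [Ax] p3 ⊢ p3
    [Ax] p3 ⊢ p3
  [∨L] (p3 ∨ p3) ⊢ p3
    [Ax] p3 ⊢ p3
    [Ax] p3 ⊢ p3

Result: YES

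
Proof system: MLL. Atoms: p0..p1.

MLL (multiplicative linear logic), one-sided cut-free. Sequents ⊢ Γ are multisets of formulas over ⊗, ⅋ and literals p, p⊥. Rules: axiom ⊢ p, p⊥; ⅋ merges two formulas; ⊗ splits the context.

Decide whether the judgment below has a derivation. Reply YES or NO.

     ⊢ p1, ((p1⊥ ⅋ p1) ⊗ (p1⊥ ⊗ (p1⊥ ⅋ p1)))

Derivation (root first):
[⊗]  ⊢ p1, ((p1⊥ ⅋ p1) ⊗ (p1⊥ ⊗ (p1⊥ ⅋ p1)))
  [⅋]  ⊢ (p1⊥ ⅋ p1)
    [Ax]  ⊢ p1, p1⊥
  [⊗]  ⊢ p1, (p1⊥ ⊗ (p1⊥ ⅋ p1))
    [Ax]  ⊢ p1, p1⊥
    [⅋]  ⊢ (p1⊥ ⅋ p1)
      [Ax]  ⊢ p1, p1⊥

Result: YES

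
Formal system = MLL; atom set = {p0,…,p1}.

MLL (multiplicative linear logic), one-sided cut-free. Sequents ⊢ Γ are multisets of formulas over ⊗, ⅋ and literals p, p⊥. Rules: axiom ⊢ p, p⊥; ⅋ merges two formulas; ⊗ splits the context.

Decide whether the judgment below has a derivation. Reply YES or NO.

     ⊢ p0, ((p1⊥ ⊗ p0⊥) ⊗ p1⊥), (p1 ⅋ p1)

Derivation trace:
[⅋]  ⊢ p0, ((p1⊥ ⊗ p0⊥) ⊗ p1⊥), (p1 ⅋ p1)
  [⊗]  ⊢ p1, p0, p1, ((p1⊥ ⊗ p0⊥) ⊗ p1⊥)
    [⊗]  ⊢ p1, p0, (p1⊥ ⊗ p0⊥)
      [Ax]  ⊢ p1, p1⊥
      [Ax]  ⊢ p0, p0⊥
    [Ax]  ⊢ p1, p1⊥

Result: YES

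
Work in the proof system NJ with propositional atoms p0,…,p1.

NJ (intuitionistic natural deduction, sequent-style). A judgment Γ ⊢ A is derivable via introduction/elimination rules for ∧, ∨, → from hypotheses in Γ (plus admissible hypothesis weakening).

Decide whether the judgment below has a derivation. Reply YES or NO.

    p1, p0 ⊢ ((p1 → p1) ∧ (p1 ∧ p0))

Derivation trace:
[∧I] p1, p0 ⊢ ((p1 → p1) ∧ (p1 ∧ p0))
  [Wk] p1, p1 ⊢ (p1 → p1)
    [Wk] p1 ⊢ (p1 → p1)
      [→I]  ⊢ (p1 → p1)
        [Ax] p1 ⊢ p1
  [∧I] p1, p0 ⊢ (p1 ∧ p0)
    [Ax] p1 ⊢ p1
    [Ax] p0 ⊢ p0

Result: YES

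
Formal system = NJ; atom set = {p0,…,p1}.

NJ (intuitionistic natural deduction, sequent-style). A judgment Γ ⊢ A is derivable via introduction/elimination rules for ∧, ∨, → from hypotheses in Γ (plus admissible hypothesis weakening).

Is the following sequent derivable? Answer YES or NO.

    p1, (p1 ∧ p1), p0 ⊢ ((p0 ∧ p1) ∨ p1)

Proof tree:
[∨I₁] p1, (p1 ∧ p1), p0 ⊢ ((p0 ∧ p1) ∨ p1)
  [∧I] p1, (p1 ∧ p1), p0 ⊢ (p0 ∧ p1)
    [Ax] p0 ⊢ p0
    [Wk] p1, (p1 ∧ p1) ⊢ p1
      [Ax] p1 ⊢ p1

Result: YES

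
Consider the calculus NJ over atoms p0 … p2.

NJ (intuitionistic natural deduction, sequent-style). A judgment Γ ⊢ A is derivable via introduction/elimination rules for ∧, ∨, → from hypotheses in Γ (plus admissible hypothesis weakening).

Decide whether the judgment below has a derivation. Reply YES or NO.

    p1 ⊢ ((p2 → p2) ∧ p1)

Derivation trace:
[∧I] p1 ⊢ ((p2 → p2) ∧ p1)
  [→I]  ⊢ (p2 → p2)
    [Ax] p2 ⊢ p2
  [Wk] p1, p1 ⊢ p1
    [Ax] p1 ⊢ p1

Result: YES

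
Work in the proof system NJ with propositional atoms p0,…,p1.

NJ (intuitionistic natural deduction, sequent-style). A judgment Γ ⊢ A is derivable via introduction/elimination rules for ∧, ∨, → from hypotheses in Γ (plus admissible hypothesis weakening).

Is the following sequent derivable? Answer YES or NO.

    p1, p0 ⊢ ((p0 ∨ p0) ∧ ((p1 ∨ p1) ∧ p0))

Derivation trace:
[∧I] p1, p0 ⊢ ((p0 ∨ p0) ∧ ((p1 ∨ p1) ∧ p0))
  [∨I₁] p0 ⊢ (p0 ∨ p0)
    [Ax] p0 ⊢ p0
  [∧I] p1, p0 ⊢ ((p1 ∨ p1) ∧ p0)
    [∨I₂] p1 ⊢ (p1 ∨ p1)
      [Ax] p1 ⊢ p1
    [Ax] p0 ⊢ p0

Result: YES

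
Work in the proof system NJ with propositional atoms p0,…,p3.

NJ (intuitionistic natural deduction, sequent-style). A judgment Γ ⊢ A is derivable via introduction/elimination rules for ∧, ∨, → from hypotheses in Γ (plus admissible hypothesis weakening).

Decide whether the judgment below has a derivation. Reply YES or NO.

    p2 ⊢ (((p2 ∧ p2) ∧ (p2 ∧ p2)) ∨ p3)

Derivation trace:
[∨I₁] p2 ⊢ (((p2 ∧ p2) ∧ (p2 ∧ p2)) ∨ p3)
  [∧I] p2 ⊢ ((p2 ∧ p2) ∧ (p2 ∧ p2))
    [∧I] p2 ⊢ (p2 ∧ p2)
      [Ax] p2 ⊢ p2
      [Ax] p2 ⊢ p2
    [∧I] p2 ⊢ (p2 ∧ p2)
      [Ax] p2 ⊢ p2
      [Ax] p2 ⊢ p2

Result: YES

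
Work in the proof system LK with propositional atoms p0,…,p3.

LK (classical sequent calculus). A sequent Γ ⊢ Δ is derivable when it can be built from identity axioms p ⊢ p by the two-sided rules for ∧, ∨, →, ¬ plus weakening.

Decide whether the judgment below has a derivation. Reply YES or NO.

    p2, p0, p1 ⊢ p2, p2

Derivation (root first):
[WL] p2, p0, p1 ⊢ p2, p2
  [WL] p2, p0 ⊢ p2, p2
    [WR] p2 ⊢ p2, p2
      [Ax] p2 ⊢ p2

Result: YES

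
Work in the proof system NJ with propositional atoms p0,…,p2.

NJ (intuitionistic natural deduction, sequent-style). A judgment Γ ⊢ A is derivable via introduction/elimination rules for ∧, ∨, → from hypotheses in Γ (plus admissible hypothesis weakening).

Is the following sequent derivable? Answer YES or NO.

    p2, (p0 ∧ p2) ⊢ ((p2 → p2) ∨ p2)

Proof tree:
[∨I₁] p2, (p0 ∧ p2) ⊢ ((p2 → p2) ∨ p2)
  [Wk] p2, (p0 ∧ p2) ⊢ (p2 → p2)
    [→I] p2 ⊢ (p2 → p2)
      [Wk] p2, p2 ⊢ p2
        [Ax] p2 ⊢ p2

Result: YES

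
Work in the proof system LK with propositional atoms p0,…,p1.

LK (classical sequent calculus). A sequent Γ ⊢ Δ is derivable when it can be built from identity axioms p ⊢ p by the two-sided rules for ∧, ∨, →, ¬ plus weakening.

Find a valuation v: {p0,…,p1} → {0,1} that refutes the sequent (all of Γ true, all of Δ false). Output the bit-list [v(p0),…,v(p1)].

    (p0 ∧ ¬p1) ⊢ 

Truth-table refutation:
  v=00: Γ:[(p0 ∧ ¬p1)=F] Δ:[] refutes=False
  v=01: Γ:[(p0 ∧ ¬p1)=F] Δ:[] refutes=False
  v=10: Γ:[(p0 ∧ ¬p1)=T] Δ:[] refutes=True  ← countermodel

Result: [1, 0]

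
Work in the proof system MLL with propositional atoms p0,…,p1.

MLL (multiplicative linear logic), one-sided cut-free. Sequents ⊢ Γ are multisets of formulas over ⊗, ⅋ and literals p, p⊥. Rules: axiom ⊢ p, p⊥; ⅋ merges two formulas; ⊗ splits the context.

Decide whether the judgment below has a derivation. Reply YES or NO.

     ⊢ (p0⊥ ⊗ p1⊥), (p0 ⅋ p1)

Derivation (root first):
[⅋]  ⊢ (p0⊥ ⊗ p1⊥), (p0 ⅋ p1)
  [⊗]  ⊢ p0, p1, (p0⊥ ⊗ p1⊥)
    [Ax]  ⊢ p0, p0⊥
    [Ax]  ⊢ p1, p1⊥

Result: YES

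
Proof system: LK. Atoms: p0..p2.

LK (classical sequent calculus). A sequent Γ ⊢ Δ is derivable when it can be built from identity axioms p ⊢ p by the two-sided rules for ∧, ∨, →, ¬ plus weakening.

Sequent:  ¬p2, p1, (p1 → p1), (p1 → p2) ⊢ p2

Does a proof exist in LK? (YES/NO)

Proof tree:
[→L] ¬p2, p1, (p1 → p1), (p1 → p2) ⊢ p2
  [¬L] p1, (p1 → p1), ¬p2 ⊢ p1
    [WR] p1, (p1 → p1) ⊢ p1, p2
      [→L] p1, (p1 → p1) ⊢ p1
        [Ax] p1 ⊢ p1
        [Ax] p1 ⊢ p1
  [Ax] p2 ⊢ p2

Result: YES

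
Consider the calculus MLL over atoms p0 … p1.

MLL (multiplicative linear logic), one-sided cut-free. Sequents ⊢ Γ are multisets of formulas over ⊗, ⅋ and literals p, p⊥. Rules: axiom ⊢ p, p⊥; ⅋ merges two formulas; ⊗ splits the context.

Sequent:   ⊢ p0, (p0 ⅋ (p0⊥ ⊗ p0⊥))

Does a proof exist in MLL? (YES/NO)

Proof tree:
[⅋]  ⊢ p0, (p0 ⅋ (p0⊥ ⊗ p0⊥))
  [⊗]  ⊢ p0, p0, (p0⊥ ⊗ p0⊥)
    [Ax]  ⊢ p0, p0⊥
    [Ax]  ⊢ p0, p0⊥

Result: YES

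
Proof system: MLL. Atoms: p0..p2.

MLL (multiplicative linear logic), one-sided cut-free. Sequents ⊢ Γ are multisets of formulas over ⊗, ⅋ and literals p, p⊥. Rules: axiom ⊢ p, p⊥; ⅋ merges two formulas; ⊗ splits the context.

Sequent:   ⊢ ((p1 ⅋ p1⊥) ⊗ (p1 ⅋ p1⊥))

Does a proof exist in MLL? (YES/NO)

Derivation (root first):
[⊗]  ⊢ ((p1 ⅋ p1⊥) ⊗ (p1 ⅋ p1⊥))
  [⅋]  ⊢ (p1 ⅋ p1⊥)
    [Ax]  ⊢ p1, p1⊥
  [⅋]  ⊢ (p1 ⅋ p1⊥)
    [Ax]  ⊢ p1, p1⊥

Result: YES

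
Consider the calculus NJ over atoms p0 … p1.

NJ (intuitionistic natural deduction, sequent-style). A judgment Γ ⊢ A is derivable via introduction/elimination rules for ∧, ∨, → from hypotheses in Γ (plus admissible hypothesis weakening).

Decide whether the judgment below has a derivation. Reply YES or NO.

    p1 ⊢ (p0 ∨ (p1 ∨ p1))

Derivation (root first):
[∨I₂] p1 ⊢ (p0 ∨ (p1 ∨ p1))
  [∨I₂] p1 ⊢ (p1 ∨ p1)
    [Ax] p1 ⊢ p1

Result: YES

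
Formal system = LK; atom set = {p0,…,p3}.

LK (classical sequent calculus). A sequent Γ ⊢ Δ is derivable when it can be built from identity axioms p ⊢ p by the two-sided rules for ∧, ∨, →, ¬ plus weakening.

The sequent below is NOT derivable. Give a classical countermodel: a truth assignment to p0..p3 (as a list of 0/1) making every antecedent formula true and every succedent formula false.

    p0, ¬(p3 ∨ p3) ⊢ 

Search for a countermodel by truth-table:
  v=0000: Γ:[p0=F, ¬(p3 ∨ p3)=T] Δ:[] refutes=False
  v=0001: Γ:[p0=F, ¬(p3 ∨ p3)=F] Δ:[] refutes=False
  v=0010: Γ:[p0=F, ¬(p3 ∨ p3)=T] Δ:[] refutes=False
  v=0011: Γ:[p0=F, ¬(p3 ∨ p3)=F] Δ:[] refutes=False
  v=0100: Γ:[p0=F, ¬(p3 ∨ p3)=T] Δ:[] refutes=False
  v=0101: Γ:[p0=F, ¬(p3 ∨ p3)=F] Δ:[] refutes=False
  v=0110: Γ:[p0=F, ¬(p3 ∨ p3)=T] Δ:[] refutes=False
  v=0111: Γ:[p0=F, ¬(p3 ∨ p3)=F] Δ:[] refutes=False
  v=1000: Γ:[p0=T, ¬(p3 ∨ p3)=T] Δ:[] refutes=True  ← countermodel

Result: [1, 0, 0, 0]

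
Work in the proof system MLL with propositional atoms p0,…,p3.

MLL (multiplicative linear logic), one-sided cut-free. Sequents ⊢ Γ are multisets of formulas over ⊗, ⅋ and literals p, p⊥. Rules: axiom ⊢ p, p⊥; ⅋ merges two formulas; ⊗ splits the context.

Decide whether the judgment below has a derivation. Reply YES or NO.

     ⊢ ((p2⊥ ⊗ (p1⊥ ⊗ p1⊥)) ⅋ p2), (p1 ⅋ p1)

Derivation trace:
[⅋]  ⊢ ((p2⊥ ⊗ (p1⊥ ⊗ p1⊥)) ⅋ p2), (p1 ⅋ p1)
  [⅋]  ⊢ p1, p1, ((p2⊥ ⊗ (p1⊥ ⊗ p1⊥)) ⅋ p2)
    [⊗]  ⊢ p2, p1, p1, (p2⊥ ⊗ (p1⊥ ⊗ p1⊥))
      [Ax]  ⊢ p2, p2⊥
      [⊗]  ⊢ p1, p1, (p1⊥ ⊗ p1⊥)
        [Ax]  ⊢ p1, p1⊥
        [Ax]  ⊢ p1, p1⊥

Result: YES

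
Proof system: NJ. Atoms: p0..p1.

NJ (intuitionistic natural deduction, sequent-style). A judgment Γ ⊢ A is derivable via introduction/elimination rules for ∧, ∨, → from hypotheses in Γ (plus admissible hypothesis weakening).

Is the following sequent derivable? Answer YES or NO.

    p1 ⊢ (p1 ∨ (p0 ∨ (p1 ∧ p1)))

Proof tree:
[∨I₂] p1 ⊢ (p1 ∨ (p0 ∨ (p1 ∧ p1)))
  [∨I₂] p1 ⊢ (p0 ∨ (p1 ∧ p1))
    [∧I] p1 ⊢ (p1 ∧ p1)
      [Ax] p1 ⊢ p1
      [Ax] p1 ⊢ p1

Result: YES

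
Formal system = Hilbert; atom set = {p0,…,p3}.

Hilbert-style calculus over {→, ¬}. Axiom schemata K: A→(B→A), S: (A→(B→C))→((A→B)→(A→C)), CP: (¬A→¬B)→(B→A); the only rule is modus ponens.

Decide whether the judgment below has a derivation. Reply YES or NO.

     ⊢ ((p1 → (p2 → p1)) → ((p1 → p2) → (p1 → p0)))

Truth-table refutation:
  v=0000: Γ:[] Δ:[((p1 → (p2 → p1)) → ((p1 → p2) → (p1 → p0)))=T] refutes=False
  v=0001: Γ:[] Δ:[((p1 → (p2 → p1)) → ((p1 → p2) → (p1 → p0)))=T] refutes=False
  v=0010: Γ:[] Δ:[((p1 → (p2 → p1)) → ((p1 → p2) → (p1 → p0)))=T] refutes=False
  v=0011: Γ:[] Δ:[((p1 → (p2 → p1)) → ((p1 → p2) → (p1 → p0)))=T] refutes=False
  v=0100: Γ:[] Δ:[((p1 → (p2 → p1)) → ((p1 → p2) → (p1 → p0)))=T] refutes=False
  v=0101: Γ:[] Δ:[((p1 → (p2 → p1)) → ((p1 → p2) → (p1 → p0)))=T] refutes=False
  v=0110: Γ:[] Δ:[((p1 → (p2 → p1)) → ((p1 → p2) → (p1 → p0)))=F] refutes=True  ← countermodel

Result: NO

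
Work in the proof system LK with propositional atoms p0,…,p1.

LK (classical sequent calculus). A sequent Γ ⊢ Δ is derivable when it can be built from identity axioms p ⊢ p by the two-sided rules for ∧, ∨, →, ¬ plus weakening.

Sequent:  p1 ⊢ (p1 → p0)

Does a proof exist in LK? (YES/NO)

Enumerate valuations to refute Γ ⊢ Δ:
  v=00: Γ:[p1=F] Δ:[(p1 → p0)=T] refutes=False
  v=01: Γ:[p1=T] Δ:[(p1 → p0)=F] refutes=True  ← countermodel

Result: NO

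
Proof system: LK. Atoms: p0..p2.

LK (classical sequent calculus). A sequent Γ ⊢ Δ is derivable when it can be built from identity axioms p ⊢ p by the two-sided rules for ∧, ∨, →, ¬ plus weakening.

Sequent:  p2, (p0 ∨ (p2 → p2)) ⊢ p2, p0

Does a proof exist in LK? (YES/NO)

Derivation (root first):
[∨L] p2, (p0 ∨ (p2 → p2)) ⊢ p2, p0
  [Ax] p0 ⊢ p0
  [→L] p2, (p2 → p2) ⊢ p2
    [Ax] p2 ⊢ p2
    [Ax] p2 ⊢ p2

Result: YES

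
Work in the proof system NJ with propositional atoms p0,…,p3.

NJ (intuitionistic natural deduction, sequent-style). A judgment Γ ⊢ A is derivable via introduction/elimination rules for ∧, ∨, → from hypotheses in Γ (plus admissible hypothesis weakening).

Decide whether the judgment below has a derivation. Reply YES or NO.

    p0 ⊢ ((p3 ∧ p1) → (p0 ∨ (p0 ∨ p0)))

Derivation (root first):
[→I] p0 ⊢ ((p3 ∧ p1) → (p0 ∨ (p0 ∨ p0)))
  [Wk] p0, (p3 ∧ p1) ⊢ (p0 ∨ (p0 ∨ p0))
    [∨I₂] p0 ⊢ (p0 ∨ (p0 ∨ p0))
      [∨I₂] p0 ⊢ (p0 ∨ p0)
        [Ax] p0 ⊢ p0

Result: YES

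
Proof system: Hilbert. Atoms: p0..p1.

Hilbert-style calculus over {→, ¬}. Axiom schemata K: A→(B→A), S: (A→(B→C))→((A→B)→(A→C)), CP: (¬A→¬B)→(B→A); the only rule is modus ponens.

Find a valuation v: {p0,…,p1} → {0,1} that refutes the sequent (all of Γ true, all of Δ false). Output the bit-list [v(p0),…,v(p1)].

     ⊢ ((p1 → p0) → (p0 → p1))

Search for a countermodel by truth-table:
  v=00: Γ:[] Δ:[((p1 → p0) → (p0 → p1))=T] refutes=False
  v=01: Γ:[] Δ:[((p1 → p0) → (p0 → p1))=T] refutes=False
  v=10: Γ:[] Δ:[((p1 → p0) → (p0 → p1))=F] refutes=True  ← countermodel

Result: [1, 0]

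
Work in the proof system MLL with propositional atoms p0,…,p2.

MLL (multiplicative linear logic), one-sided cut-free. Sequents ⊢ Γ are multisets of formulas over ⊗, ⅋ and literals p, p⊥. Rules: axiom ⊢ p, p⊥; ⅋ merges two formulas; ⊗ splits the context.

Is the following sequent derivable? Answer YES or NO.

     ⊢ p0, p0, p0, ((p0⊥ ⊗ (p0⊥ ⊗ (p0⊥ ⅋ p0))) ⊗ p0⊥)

Derivation trace:
[⊗]  ⊢ p0, p0, p0, ((p0⊥ ⊗ (p0⊥ ⊗ (p0⊥ ⅋ p0))) ⊗ p0⊥)
  [⊗]  ⊢ p0, p0, (p0⊥ ⊗ (p0⊥ ⊗ (p0⊥ ⅋ p0)))
    [Ax]  ⊢ p0, p0⊥
    [⊗]  ⊢ p0, (p0⊥ ⊗ (p0⊥ ⅋ p0))
      [Ax]  ⊢ p0, p0⊥
      [⅋]  ⊢ (p0⊥ ⅋ p0)
        [Ax]  ⊢ p0, p0⊥
  [Ax]  ⊢ p0, p0⊥

Result: YES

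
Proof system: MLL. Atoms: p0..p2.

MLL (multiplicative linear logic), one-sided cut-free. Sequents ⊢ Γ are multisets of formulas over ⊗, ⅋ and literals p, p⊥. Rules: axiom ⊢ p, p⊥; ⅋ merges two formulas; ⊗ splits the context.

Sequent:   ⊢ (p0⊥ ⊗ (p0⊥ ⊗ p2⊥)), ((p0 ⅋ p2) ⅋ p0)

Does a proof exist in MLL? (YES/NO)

Proof tree:
[⅋]  ⊢ (p0⊥ ⊗ (p0⊥ ⊗ p2⊥)), ((p0 ⅋ p2) ⅋ p0)
  [⅋]  ⊢ p0, (p0⊥ ⊗ (p0⊥ ⊗ p2⊥)), (p0 ⅋ p2)
    [⊗]  ⊢ p0, p0, p2, (p0⊥ ⊗ (p0⊥ ⊗ p2⊥))
      [Ax]  ⊢ p0, p0⊥
      [⊗]  ⊢ p0, p2, (p0⊥ ⊗ p2⊥)
        [Ax]  ⊢ p0, p0⊥
        [Ax]  ⊢ p2, p2⊥

Result: YES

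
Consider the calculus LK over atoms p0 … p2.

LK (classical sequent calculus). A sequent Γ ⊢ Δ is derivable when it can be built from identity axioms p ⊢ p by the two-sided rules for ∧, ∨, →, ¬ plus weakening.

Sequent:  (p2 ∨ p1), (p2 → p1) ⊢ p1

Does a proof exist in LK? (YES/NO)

Derivation trace:
[→L] (p2 ∨ p1), (p2 → p1) ⊢ p1
  [∨L] (p2 ∨ p1) ⊢ p1, p2
    [Ax] p2 ⊢ p2
    [Ax] p1 ⊢ p1
  [Ax] p1 ⊢ p1

Result: YES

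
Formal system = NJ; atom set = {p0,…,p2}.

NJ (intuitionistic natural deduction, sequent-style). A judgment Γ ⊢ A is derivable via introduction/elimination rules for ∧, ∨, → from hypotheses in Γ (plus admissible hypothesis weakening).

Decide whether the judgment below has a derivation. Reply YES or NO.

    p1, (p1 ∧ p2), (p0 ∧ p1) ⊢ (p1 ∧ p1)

Derivation trace:
[Wk] p1, (p1 ∧ p2), (p0 ∧ p1) ⊢ (p1 ∧ p1)
  [∧I] p1, (p1 ∧ p2) ⊢ (p1 ∧ p1)
    [Wk] p1, (p1 ∧ p2) ⊢ p1
      [Ax] p1 ⊢ p1
    [Wk] p1, (p1 ∧ p2) ⊢ p1
      [Ax] p1 ⊢ p1

Result: YES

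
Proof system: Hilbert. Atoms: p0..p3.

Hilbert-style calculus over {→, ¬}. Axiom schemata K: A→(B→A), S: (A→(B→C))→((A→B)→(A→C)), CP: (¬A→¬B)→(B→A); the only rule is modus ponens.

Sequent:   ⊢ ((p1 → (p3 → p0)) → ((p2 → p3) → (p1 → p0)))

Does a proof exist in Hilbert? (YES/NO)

Truth-table refutation:
  v=0000: Γ:[] Δ:[((p1 → (p3 → p0)) → ((p2 → p3) → (p1 → p0)))=T] refutes=False
  v=0001: Γ:[] Δ:[((p1 → (p3 → p0)) → ((p2 → p3) → (p1 → p0)))=T] refutes=False
  v=0010: Γ:[] Δ:[((p1 → (p3 → p0)) → ((p2 → p3) → (p1 → p0)))=T] refutes=False
  v=0011: Γ:[] Δ:[((p1 → (p3 → p0)) → ((p2 → p3) → (p1 → p0)))=T] refutes=False
  v=0100: Γ:[] Δ:[((p1 → (p3 → p0)) → ((p2 → p3) → (p1 → p0)))=F] refutes=True  ← countermodel

Result: NO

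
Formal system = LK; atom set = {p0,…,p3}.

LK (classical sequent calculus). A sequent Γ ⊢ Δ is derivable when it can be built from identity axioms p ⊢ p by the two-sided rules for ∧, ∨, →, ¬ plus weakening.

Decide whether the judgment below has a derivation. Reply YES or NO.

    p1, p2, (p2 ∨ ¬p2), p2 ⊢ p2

Proof tree:
[WL] p1, p2, (p2 ∨ ¬p2), p2 ⊢ p2
  [∨L] p1, p2, (p2 ∨ ¬p2) ⊢ p2
    [Ax] p2 ⊢ p2
    [¬L] p2, p1, ¬p2 ⊢ 
      [WL] p2, p1 ⊢ p2
        [Ax] p2 ⊢ p2

Result: YES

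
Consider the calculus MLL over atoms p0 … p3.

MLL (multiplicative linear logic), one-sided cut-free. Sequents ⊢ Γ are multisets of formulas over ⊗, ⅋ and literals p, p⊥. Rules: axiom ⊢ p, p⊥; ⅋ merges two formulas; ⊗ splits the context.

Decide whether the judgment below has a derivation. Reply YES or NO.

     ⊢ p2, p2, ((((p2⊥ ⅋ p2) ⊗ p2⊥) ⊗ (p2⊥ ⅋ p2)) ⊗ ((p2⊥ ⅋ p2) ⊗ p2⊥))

Derivation trace:
[⊗]  ⊢ p2, p2, ((((p2⊥ ⅋ p2) ⊗ p2⊥) ⊗ (p2⊥ ⅋ p2)) ⊗ ((p2⊥ ⅋ p2) ⊗ p2⊥))
  [⊗]  ⊢ p2, (((p2⊥ ⅋ p2) ⊗ p2⊥) ⊗ (p2⊥ ⅋ p2))
    [⊗]  ⊢ p2, ((p2⊥ ⅋ p2) ⊗ p2⊥)
      [⅋]  ⊢ (p2⊥ ⅋ p2)
        [Ax]  ⊢ p2, p2⊥
      [Ax]  ⊢ p2, p2⊥
    [⅋]  ⊢ (p2⊥ ⅋ p2)
      [Ax]  ⊢ p2, p2⊥
  [⊗]  ⊢ p2, ((p2⊥ ⅋ p2) ⊗ p2⊥)
    [⅋]  ⊢ (p2⊥ ⅋ p2)
      [Ax]  ⊢ p2, p2⊥
    [Ax]  ⊢ p2, p2⊥

Result: YES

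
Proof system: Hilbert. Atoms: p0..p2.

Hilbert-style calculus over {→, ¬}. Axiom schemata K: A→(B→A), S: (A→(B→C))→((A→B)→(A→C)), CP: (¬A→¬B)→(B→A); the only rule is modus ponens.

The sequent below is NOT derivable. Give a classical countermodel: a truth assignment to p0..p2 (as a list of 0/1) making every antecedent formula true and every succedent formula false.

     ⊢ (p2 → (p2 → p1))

Truth-table refutation:
  v=000: Γ:[] Δ:[(p2 → (p2 → p1))=T] refutes=False
  v=001: Γ:[] Δ:[(p2 → (p2 → p1))=F] refutes=True  ← countermodel

Result: [0, 0, 1]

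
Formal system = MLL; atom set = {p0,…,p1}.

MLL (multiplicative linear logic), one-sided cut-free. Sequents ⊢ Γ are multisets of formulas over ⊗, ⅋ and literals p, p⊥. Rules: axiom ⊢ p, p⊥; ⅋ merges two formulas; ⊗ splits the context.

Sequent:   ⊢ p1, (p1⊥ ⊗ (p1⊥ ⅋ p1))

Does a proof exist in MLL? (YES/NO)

Proof tree:
[⊗]  ⊢ p1, (p1⊥ ⊗ (p1⊥ ⅋ p1))
  [Ax]  ⊢ p1, p1⊥
  [⅋]  ⊢ (p1⊥ ⅋ p1)
    [Ax]  ⊢ p1, p1⊥

Result: YES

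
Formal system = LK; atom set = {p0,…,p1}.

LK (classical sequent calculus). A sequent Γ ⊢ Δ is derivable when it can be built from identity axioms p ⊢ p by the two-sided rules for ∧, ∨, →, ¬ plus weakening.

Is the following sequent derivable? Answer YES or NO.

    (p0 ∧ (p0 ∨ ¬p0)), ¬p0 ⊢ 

Derivation trace:
[¬L] (p0 ∧ (p0 ∨ ¬p0)), ¬p0 ⊢ 
  [∧L] (p0 ∧ (p0 ∨ ¬p0)) ⊢ p0
    [∨L] p0, (p0 ∨ ¬p0) ⊢ p0
      [Ax] p0 ⊢ p0
      [¬L] p0, ¬p0 ⊢ 
        [Ax] p0 ⊢ p0

Result: YES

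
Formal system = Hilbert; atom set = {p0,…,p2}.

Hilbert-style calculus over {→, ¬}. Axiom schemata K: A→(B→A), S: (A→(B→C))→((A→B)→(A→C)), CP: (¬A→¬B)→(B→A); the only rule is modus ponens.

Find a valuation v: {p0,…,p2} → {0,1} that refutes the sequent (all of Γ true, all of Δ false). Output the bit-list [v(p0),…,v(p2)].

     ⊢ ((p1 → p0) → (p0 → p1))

Search for a countermodel by truth-table:
  v=000: Γ:[] Δ:[((p1 → p0) → (p0 → p1))=T] refutes=False
  v=001: Γ:[] Δ:[((p1 → p0) → (p0 → p1))=T] refutes=False
  v=010: Γ:[] Δ:[((p1 → p0) → (p0 → p1))=T] refutes=False
  v=011: Γ:[] Δ:[((p1 → p0) → (p0 → p1))=T] refutes=False
  v=100: Γ:[] Δ:[((p1 → p0) → (p0 → p1))=F] refutes=True  ← countermodel

Result: [1, 0, 0]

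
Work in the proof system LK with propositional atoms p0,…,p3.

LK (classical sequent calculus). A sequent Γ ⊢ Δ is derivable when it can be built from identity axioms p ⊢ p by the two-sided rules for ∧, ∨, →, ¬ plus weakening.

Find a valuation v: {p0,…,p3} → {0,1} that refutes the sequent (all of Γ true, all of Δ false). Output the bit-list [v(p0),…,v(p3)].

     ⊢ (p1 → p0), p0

Truth-table refutation:
  v=0000: Γ:[] Δ:[(p1 → p0)=T, p0=F] refutes=False
  v=0001: Γ:[] Δ:[(p1 → p0)=T, p0=F] refutes=False
  v=0010: Γ:[] Δ:[(p1 → p0)=T, p0=F] refutes=False
  v=0011: Γ:[] Δ:[(p1 → p0)=T, p0=F] refutes=False
  v=0100: Γ:[] Δ:[(p1 → p0)=F, p0=F] refutes=True  ← countermodel

Result: [0, 1, 0, 0]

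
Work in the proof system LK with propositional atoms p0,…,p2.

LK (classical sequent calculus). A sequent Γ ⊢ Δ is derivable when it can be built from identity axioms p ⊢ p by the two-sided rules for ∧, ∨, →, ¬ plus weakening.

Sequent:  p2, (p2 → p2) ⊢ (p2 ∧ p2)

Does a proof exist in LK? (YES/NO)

Derivation (root first):
[∧R] p2, (p2 → p2) ⊢ (p2 ∧ p2)
  [→L] p2, (p2 → p2) ⊢ p2
    [Ax] p2 ⊢ p2
    [Ax] p2 ⊢ p2
  [Ax] p2 ⊢ p2

Result: YES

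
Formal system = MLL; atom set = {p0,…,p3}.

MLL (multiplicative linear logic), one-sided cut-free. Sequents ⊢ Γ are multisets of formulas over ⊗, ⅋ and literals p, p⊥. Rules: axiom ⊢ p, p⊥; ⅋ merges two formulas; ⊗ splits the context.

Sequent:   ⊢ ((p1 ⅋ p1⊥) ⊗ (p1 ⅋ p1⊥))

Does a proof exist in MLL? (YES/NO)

Derivation trace:
[⊗]  ⊢ ((p1 ⅋ p1⊥) ⊗ (p1 ⅋ p1⊥))
  [⅋]  ⊢ (p1 ⅋ p1⊥)
    [Ax]  ⊢ p1, p1⊥
  [⅋]  ⊢ (p1 ⅋ p1⊥)
    [Ax]  ⊢ p1, p1⊥

Result: YES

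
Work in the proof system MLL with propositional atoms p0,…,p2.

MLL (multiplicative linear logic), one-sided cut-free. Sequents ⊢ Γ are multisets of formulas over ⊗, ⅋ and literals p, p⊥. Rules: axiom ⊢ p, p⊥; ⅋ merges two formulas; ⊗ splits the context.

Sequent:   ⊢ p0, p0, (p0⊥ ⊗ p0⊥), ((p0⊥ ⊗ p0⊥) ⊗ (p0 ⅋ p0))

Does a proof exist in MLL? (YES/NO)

Derivation (root first):
[⊗]  ⊢ p0, p0, (p0⊥ ⊗ p0⊥), ((p0⊥ ⊗ p0⊥) ⊗ (p0 ⅋ p0))
  [⊗]  ⊢ p0, p0, (p0⊥ ⊗ p0⊥)
    [Ax]  ⊢ p0, p0⊥
    [Ax]  ⊢ p0, p0⊥
  [⅋]  ⊢ (p0⊥ ⊗ p0⊥), (p0 ⅋ p0)
    [⊗]  ⊢ p0, p0, (p0⊥ ⊗ p0⊥)
      [Ax]  ⊢ p0, p0⊥
      [Ax]  ⊢ p0, p0⊥

Result: YES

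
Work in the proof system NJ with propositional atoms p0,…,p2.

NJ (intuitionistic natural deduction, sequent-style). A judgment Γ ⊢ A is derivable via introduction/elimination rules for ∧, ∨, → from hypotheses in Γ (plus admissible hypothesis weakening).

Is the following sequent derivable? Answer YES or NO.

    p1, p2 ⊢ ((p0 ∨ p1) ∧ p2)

Proof tree:
[∧I] p1, p2 ⊢ ((p0 ∨ p1) ∧ p2)
  [∨I₂] p1 ⊢ (p0 ∨ p1)
    [Ax] p1 ⊢ p1
  [Ax] p2 ⊢ p2

Result: YES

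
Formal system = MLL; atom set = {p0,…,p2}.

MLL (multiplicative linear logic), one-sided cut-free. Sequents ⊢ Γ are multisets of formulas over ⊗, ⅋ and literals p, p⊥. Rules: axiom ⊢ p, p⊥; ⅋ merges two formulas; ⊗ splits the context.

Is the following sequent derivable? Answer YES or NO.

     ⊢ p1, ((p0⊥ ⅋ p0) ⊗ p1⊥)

Proof tree:
[⊗]  ⊢ p1, ((p0⊥ ⅋ p0) ⊗ p1⊥)
  [⅋]  ⊢ (p0⊥ ⅋ p0)
    [Ax]  ⊢ p0, p0⊥
  [Ax]  ⊢ p1, p1⊥

Result: YES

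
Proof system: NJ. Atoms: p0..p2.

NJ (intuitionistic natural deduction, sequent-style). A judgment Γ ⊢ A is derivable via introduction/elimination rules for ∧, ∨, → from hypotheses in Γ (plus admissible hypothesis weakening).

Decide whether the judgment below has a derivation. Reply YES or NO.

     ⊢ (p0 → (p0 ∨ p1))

Derivation (root first):
[→I]  ⊢ (p0 → (p0 ∨ p1))
  [∨I₁] p0 ⊢ (p0 ∨ p1)
    [Ax] p0 ⊢ p0

Result: YES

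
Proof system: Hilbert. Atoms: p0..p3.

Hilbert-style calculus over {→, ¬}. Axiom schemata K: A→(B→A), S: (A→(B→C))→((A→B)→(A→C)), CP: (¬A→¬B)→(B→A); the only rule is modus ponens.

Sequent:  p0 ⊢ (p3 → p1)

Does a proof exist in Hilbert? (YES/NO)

Truth-table refutation:
  v=0000: Γ:[p0=F] Δ:[(p3 → p1)=T] refutes=False
  v=0001: Γ:[p0=F] Δ:[(p3 → p1)=F] refutes=False
  v=0010: Γ:[p0=F] Δ:[(p3 → p1)=T] refutes=False
  v=0011: Γ:[p0=F] Δ:[(p3 → p1)=F] refutes=False
  v=0100: Γ:[p0=F] Δ:[(p3 → p1)=T] refutes=False
  v=0101: Γ:[p0=F] Δ:[(p3 → p1)=T] refutes=False
  v=0110: Γ:[p0=F] Δ:[(p3 → p1)=T] refutes=False
  v=0111: Γ:[p0=F] Δ:[(p3 → p1)=T] refutes=False
  v=1000: Γ:[p0=T] Δ:[(p3 → p1)=T] refutes=False
  v=1001: Γ:[p0=T] Δ:[(p3 → p1)=F] refutes=True  ← countermodel

Result: NO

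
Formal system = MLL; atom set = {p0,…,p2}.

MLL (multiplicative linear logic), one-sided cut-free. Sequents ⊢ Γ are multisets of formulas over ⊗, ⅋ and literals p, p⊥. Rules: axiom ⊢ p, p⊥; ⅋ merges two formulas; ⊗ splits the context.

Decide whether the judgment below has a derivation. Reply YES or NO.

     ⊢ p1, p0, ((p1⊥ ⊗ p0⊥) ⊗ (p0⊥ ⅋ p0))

Proof tree:
[⊗]  ⊢ p1, p0, ((p1⊥ ⊗ p0⊥) ⊗ (p0⊥ ⅋ p0))
  [⊗]  ⊢ p1, p0, (p1⊥ ⊗ p0⊥)
    [Ax]  ⊢ p1, p1⊥
    [Ax]  ⊢ p0, p0⊥
  [⅋]  ⊢ (p0⊥ ⅋ p0)
    [Ax]  ⊢ p0, p0⊥

Result: YES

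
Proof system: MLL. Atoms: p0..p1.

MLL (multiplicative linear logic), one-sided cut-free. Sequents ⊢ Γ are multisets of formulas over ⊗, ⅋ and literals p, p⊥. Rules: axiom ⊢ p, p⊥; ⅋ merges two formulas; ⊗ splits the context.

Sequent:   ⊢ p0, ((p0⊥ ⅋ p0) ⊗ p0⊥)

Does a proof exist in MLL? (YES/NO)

Derivation trace:
[⊗]  ⊢ p0, ((p0⊥ ⅋ p0) ⊗ p0⊥)
  [⅋]  ⊢ (p0⊥ ⅋ p0)
    [Ax]  ⊢ p0, p0⊥
  [Ax]  ⊢ p0, p0⊥

Result: YES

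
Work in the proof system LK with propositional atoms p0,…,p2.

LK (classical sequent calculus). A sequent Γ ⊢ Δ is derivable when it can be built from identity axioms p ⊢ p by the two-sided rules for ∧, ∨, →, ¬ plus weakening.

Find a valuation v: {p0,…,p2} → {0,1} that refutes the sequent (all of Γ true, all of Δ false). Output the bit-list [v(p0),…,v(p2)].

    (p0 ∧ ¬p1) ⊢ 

Search for a countermodel by truth-table:
  v=000: Γ:[(p0 ∧ ¬p1)=F] Δ:[] refutes=False
  v=001: Γ:[(p0 ∧ ¬p1)=F] Δ:[] refutes=False
  v=010: Γ:[(p0 ∧ ¬p1)=F] Δ:[] refutes=False
  v=011: Γ:[(p0 ∧ ¬p1)=F] Δ:[] refutes=False
  v=100: Γ:[(p0 ∧ ¬p1)=T] Δ:[] refutes=True  ← countermodel

Result: [1, 0, 0]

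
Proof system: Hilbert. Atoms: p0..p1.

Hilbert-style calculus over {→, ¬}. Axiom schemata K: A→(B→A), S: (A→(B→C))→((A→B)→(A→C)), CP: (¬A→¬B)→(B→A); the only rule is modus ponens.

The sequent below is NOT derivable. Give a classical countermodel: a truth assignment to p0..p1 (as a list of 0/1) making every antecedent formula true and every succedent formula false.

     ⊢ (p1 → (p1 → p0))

Search for a countermodel by truth-table:
  v=00: Γ:[] Δ:[(p1 → (p1 → p0))=T] refutes=False
  v=01: Γ:[] Δ:[(p1 → (p1 → p0))=F] refutes=True  ← countermodel

Result: [0, 1]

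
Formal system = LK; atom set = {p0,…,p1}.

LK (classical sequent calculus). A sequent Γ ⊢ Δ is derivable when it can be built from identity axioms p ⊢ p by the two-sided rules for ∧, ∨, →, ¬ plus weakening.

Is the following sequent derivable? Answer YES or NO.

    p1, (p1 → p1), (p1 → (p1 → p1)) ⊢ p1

Derivation (root first):
[→L] p1, (p1 → p1), (p1 → (p1 → p1)) ⊢ p1
  [→L] p1, (p1 → p1) ⊢ p1
    [Ax] p1 ⊢ p1
    [Ax] p1 ⊢ p1
  [→L] p1, (p1 → p1) ⊢ p1
    [Ax] p1 ⊢ p1
    [Ax] p1 ⊢ p1

Result: YES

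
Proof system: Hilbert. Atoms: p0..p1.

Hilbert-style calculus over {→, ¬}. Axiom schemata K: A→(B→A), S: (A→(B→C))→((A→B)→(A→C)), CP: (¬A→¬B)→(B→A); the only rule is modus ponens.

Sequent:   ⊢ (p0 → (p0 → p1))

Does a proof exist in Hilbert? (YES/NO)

Search for a countermodel by truth-table:
  v=00: Γ:[] Δ:[(p0 → (p0 → p1))=T] refutes=False
  v=01: Γ:[] Δ:[(p0 → (p0 → p1))=T] refutes=False
  v=10: Γ:[] Δ:[(p0 → (p0 → p1))=F] refutes=True  ← countermodel

Result: NO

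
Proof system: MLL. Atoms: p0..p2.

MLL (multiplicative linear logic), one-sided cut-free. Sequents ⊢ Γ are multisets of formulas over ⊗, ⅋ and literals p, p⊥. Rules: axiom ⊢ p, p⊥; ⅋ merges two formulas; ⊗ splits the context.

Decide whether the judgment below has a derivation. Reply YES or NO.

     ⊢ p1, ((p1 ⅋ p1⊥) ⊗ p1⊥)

Derivation (root first):
[⊗]  ⊢ p1, ((p1 ⅋ p1⊥) ⊗ p1⊥)
  [⅋]  ⊢ (p1 ⅋ p1⊥)
    [Ax]  ⊢ p1, p1⊥
  [Ax]  ⊢ p1, p1⊥

Result: YES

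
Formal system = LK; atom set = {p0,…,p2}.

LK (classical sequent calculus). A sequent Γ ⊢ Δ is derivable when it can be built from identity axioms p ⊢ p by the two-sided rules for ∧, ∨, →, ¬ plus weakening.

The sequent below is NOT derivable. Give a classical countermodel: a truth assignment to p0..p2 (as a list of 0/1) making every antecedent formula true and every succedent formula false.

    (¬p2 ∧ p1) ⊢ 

Enumerate valuations to refute Γ ⊢ Δ:
  v=000: Γ:[(¬p2 ∧ p1)=F] Δ:[] refutes=False
  v=001: Γ:[(¬p2 ∧ p1)=F] Δ:[] refutes=False
  v=010: Γ:[(¬p2 ∧ p1)=T] Δ:[] refutes=True  ← countermodel

Result: [0, 1, 0]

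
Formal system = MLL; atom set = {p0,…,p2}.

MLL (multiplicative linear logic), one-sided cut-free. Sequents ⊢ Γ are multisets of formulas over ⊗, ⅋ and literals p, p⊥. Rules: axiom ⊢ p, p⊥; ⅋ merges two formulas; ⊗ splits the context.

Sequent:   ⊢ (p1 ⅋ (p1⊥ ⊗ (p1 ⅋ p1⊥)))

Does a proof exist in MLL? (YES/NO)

Proof tree:
[⅋]  ⊢ (p1 ⅋ (p1⊥ ⊗ (p1 ⅋ p1⊥)))
  [⊗]  ⊢ p1, (p1⊥ ⊗ (p1 ⅋ p1⊥))
    [Ax]  ⊢ p1, p1⊥
    [⅋]  ⊢ (p1 ⅋ p1⊥)
      [Ax]  ⊢ p1, p1⊥

Result: YES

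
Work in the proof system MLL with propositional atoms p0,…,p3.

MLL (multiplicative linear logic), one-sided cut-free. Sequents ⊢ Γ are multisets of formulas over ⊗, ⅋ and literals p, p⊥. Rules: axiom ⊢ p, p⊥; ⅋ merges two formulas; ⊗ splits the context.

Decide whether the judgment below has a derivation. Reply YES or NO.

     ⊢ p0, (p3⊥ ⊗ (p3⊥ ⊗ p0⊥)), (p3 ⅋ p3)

Derivation (root first):
[⅋]  ⊢ p0, (p3⊥ ⊗ (p3⊥ ⊗ p0⊥)), (p3 ⅋ p3)
  [⊗]  ⊢ p3, p3, p0, (p3⊥ ⊗ (p3⊥ ⊗ p0⊥))
    [Ax]  ⊢ p3, p3⊥
    [⊗]  ⊢ p3, p0, (p3⊥ ⊗ p0⊥)
      [Ax]  ⊢ p3, p3⊥
      [Ax]  ⊢ p0, p0⊥

Result: YES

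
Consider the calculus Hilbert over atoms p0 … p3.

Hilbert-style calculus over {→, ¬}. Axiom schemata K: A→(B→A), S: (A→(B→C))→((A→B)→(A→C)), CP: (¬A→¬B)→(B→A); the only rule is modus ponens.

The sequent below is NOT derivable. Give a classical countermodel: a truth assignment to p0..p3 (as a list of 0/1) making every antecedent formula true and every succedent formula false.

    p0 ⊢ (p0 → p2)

Truth-table refutation:
  v=0000: Γ:[p0=F] Δ:[(p0 → p2)=T] refutes=False
  v=0001: Γ:[p0=F] Δ:[(p0 → p2)=T] refutes=False
  v=0010: Γ:[p0=F] Δ:[(p0 → p2)=T] refutes=False
  v=0011: Γ:[p0=F] Δ:[(p0 → p2)=T] refutes=False
  v=0100: Γ:[p0=F] Δ:[(p0 → p2)=T] refutes=False
  v=0101: Γ:[p0=F] Δ:[(p0 → p2)=T] refutes=False
  v=0110: Γ:[p0=F] Δ:[(p0 → p2)=T] refutes=False
  v=0111: Γ:[p0=F] Δ:[(p0 → p2)=T] refutes=False
  v=1000: Γ:[p0=T] Δ:[(p0 → p2)=F] refutes=True  ← countermodel

Result: [1, 0, 0, 0]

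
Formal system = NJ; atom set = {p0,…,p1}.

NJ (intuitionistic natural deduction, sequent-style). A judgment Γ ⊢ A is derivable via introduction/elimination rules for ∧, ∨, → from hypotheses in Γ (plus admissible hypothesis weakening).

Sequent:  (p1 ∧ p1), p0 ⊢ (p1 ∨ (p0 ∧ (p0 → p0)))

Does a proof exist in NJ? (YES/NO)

Proof tree:
[∨I₂] (p1 ∧ p1), p0 ⊢ (p1 ∨ (p0 ∧ (p0 → p0)))
  [∧I] (p1 ∧ p1), p0 ⊢ (p0 ∧ (p0 → p0))
    [Wk] p0, (p1 ∧ p1) ⊢ p0
      [Ax] p0 ⊢ p0
    [→I] (p1 ∧ p1) ⊢ (p0 → p0)
      [Wk] p0, (p1 ∧ p1) ⊢ p0
        [Ax] p0 ⊢ p0

Result: YES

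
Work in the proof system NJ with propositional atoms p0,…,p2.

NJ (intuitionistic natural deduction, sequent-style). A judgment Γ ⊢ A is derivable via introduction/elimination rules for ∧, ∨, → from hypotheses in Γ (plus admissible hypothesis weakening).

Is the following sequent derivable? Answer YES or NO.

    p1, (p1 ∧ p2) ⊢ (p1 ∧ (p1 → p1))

Derivation trace:
[∧I] p1, (p1 ∧ p2) ⊢ (p1 ∧ (p1 → p1))
  [Wk] p1, (p1 ∧ p2) ⊢ p1
    [Ax] p1 ⊢ p1
  [→I]  ⊢ (p1 → p1)
    [Ax] p1 ⊢ p1

Result: YES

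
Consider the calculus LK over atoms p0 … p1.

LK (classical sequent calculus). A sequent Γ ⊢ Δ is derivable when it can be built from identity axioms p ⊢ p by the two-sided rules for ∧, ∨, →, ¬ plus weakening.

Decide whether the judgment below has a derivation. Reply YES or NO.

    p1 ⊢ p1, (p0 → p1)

Derivation (root first):
[→R] p1 ⊢ p1, (p0 → p1)
  [WR] p1, p0 ⊢ p1, p1
    [WL] p1, p0 ⊢ p1
      [Ax] p1 ⊢ p1

Result: YES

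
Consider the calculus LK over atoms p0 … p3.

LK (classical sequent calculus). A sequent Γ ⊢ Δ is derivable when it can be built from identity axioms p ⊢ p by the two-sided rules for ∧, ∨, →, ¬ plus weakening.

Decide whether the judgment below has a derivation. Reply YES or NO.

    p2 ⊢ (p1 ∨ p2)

Proof tree:
[∨R] p2 ⊢ (p1 ∨ p2)
  [WR] p2 ⊢ p2, p1
    [Ax] p2 ⊢ p2

Result: YES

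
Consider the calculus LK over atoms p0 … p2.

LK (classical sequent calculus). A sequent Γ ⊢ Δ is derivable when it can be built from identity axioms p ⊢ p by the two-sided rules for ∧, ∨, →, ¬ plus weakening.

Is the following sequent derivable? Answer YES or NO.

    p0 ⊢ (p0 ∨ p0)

Proof tree:
[∨R] p0 ⊢ (p0 ∨ p0)
  [WR] p0 ⊢ p0, p0
    [Ax] p0 ⊢ p0

Result: YES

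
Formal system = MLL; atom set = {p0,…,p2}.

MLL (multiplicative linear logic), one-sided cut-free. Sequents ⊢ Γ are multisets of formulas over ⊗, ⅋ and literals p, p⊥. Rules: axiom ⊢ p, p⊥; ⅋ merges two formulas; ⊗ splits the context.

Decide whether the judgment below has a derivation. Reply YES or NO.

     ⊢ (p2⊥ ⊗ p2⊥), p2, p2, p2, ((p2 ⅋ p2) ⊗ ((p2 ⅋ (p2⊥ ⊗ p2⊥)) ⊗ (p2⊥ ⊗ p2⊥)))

Derivation trace:
[⊗]  ⊢ (p2⊥ ⊗ p2⊥), p2, p2, p2, ((p2 ⅋ p2) ⊗ ((p2 ⅋ (p2⊥ ⊗ p2⊥)) ⊗ (p2⊥ ⊗ p2⊥)))
  [⅋]  ⊢ (p2⊥ ⊗ p2⊥), (p2 ⅋ p2)
    [⊗]  ⊢ p2, p2, (p2⊥ ⊗ p2⊥)
      [Ax]  ⊢ p2, p2⊥
      [Ax]  ⊢ p2, p2⊥
  [⊗]  ⊢ p2, p2, p2, ((p2 ⅋ (p2⊥ ⊗ p2⊥)) ⊗ (p2⊥ ⊗ p2⊥))
    [⅋]  ⊢ p2, (p2 ⅋ (p2⊥ ⊗ p2⊥))
      [⊗]  ⊢ p2, p2, (p2⊥ ⊗ p2⊥)
        [Ax]  ⊢ p2, p2⊥
        [Ax]  ⊢ p2, p2⊥
    [⊗]  ⊢ p2, p2, (p2⊥ ⊗ p2⊥)
      [Ax]  ⊢ p2, p2⊥
      [Ax]  ⊢ p2, p2⊥

Result: YES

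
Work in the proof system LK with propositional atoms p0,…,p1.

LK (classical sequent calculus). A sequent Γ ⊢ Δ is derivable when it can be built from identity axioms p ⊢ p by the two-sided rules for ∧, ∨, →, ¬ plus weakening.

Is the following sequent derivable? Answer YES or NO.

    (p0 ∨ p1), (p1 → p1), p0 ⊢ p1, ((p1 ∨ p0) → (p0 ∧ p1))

Enumerate valuations to refute Γ ⊢ Δ:
  v=00: Γ:[(p0 ∨ p1)=F, (p1 → p1)=T, p0=F] Δ:[p1=F, ((p1 ∨ p0) → (p0 ∧ p1))=T] refutes=False
  v=01: Γ:[(p0 ∨ p1)=T, (p1 → p1)=T, p0=F] Δ:[p1=T, ((p1 ∨ p0) → (p0 ∧ p1))=F] refutes=False
  v=10: Γ:[(p0 ∨ p1)=T, (p1 → p1)=T, p0=T] Δ:[p1=F, ((p1 ∨ p0) → (p0 ∧ p1))=F] refutes=True  ← countermodel

Result: NO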